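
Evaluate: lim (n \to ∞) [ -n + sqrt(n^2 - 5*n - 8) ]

This has the form ∞ − ∞. Multiply and divide by the conjugate √(n^2 - 5*n - 8) + n.
That gives (-5n - 8) / (√(n^2 - 5*n - 8) + n).
Divide numerator and denominator by n: the limit is -5/(2·1) = -5/2.

-5/2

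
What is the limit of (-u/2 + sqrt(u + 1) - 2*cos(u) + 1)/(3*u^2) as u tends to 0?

Substitution gives 0/0 (the numerator vanishes to order 2).
Expand each term to order u^2: the coefficient of u^2 in √(1 + u) is -1/8 and in -2·cos(u) is 1.
Lower-order terms cancel with the polynomial part, so the numerator is (7/8)·u^2 + o(u^2), and the limit is (7/8)/(3) = 7/24.

7/24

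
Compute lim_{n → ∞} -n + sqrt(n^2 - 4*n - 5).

This has the form ∞ − ∞. Multiply and divide by the conjugate √(n^2 - 4*n - 5) + n.
That gives (-4n - 5) / (√(n^2 - 4*n - 5) + n).
Divide numerator and denominator by n: the limit is -4/(2·1) = -2.

-2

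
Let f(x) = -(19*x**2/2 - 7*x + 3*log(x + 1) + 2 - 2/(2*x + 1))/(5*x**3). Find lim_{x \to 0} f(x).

Substitution gives 0/0 (the numerator vanishes to order 3).
Expand each term to order x^3: the coefficient of x^3 in 3·ln(1 + x) is 1 and in -2·1/(1 + 2x) is 16.
Lower-order terms cancel with the polynomial part, so the numerator is (17)·x^3 + o(x^3), and the limit is (17)/(-5) = -17/5.

-17/5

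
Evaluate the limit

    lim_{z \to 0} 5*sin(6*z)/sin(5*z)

6

Substitution gives 0/0.
Divide numerator and denominator by z: sin(6z)/z → 6 and sin(5z)/z → 5, so the limit is 5·6/5 = 6.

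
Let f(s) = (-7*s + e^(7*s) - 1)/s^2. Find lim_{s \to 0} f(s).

49/2

Direct substitution gives 0/0.
Apply L'Hôpital: lim (7*e^(7*s) - 7)/(2*s), still 0/0.
After 2 applications of L'Hôpital's rule the quotient is (49*e^(7*s))/(2); substituting s = 0 gives 49/2.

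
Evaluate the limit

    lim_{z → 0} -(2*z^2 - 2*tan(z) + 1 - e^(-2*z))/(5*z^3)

Substitution gives 0/0; apply L'Hôpital's rule 3 times.
After differentiating numerator and denominator 3 times the quotient is (8/cos(z)^2 - 12/cos(z)^4 + 8*e^(-2*z))/(-30); at z = 0 this is -2/15.

-2/15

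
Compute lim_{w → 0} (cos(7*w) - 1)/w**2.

Direct substitution gives 0/0.
Apply L'Hôpital: lim (-7*sin(7*w))/(2*w), still 0/0.
After 2 applications of L'Hôpital's rule the quotient is (-49*cos(7*w))/(2); substituting w = 0 gives -49/2.

-49/2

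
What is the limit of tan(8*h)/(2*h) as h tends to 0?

4

Substitution gives 0/0.
Since tan(u)/u → 1 as u → 0, tan(8h)/(8h) → 1 and the limit is 8/2 = 4.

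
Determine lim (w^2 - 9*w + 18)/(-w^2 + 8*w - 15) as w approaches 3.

-3/2

Direct substitution gives 0/0, so factor. Both numerator and denominator have (w - 3) as a factor.
After cancelling, the expression reduces to (w - 6)/(5 - w).
Substituting w = 3 gives -3/2.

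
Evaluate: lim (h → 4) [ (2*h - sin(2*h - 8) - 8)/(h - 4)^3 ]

Direct substitution gives 0/0.
Apply L'Hôpital: lim (2 - 2*cos(2*h - 8))/(3*(h - 4)^2), still 0/0.
Apply L'Hôpital: lim (4*sin(2*h - 8))/(6*h - 24), still 0/0.
After 3 applications of L'Hôpital's rule the quotient is (8*cos(2*h - 8))/(6); substituting h = 4 gives 4/3.

4/3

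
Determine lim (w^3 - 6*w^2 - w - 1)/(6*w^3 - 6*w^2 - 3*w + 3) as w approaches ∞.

Numerator and denominator both have degree 3.
Dividing every term by w^3, all lower-order terms vanish and the limit is the ratio of leading coefficients, 1/(6) = 1/6.

1/6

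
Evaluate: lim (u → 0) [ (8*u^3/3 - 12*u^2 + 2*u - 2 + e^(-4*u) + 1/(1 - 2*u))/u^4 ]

Substitution gives 0/0 (the numerator vanishes to order 4).
Expand each term to order u^4: the coefficient of u^4 in 1/(1 - 2u) is 16 and in e^(-4u) is 32/3.
Lower-order terms cancel with the polynomial part, so the numerator is (80/3)·u^4 + o(u^4), and the limit is (80/3)/(1) = 80/3.

80/3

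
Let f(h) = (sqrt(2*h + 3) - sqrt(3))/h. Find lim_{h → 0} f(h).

Substitution gives 0/0. Multiply numerator and denominator by the conjugate √(3 + 2h) + √3.
The numerator becomes (3 + 2h) − 3 = 2h, so the expression simplifies to 2/(√(3 + 2h) + √3).
Letting h → 0 gives 2/(2√3) = √(3)/3.

√(3)/3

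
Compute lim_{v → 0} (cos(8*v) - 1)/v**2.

Direct substitution gives 0/0.
Apply L'Hôpital: lim (-8*sin(8*v))/(2*v), still 0/0.
After 2 applications of L'Hôpital's rule the quotient is (-64*cos(8*v))/(2); substituting v = 0 gives -32.

-32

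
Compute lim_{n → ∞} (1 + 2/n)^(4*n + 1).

Write it as [(1 + 2/n)^n]^(4) · (1 + 2/n)^(1). The bracketed term tends to e^(2) and the second factor to 1, so the limit is e^(8).

e^(8)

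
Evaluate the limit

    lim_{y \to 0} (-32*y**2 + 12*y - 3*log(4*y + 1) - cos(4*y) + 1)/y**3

-64

Substitution gives 0/0 (the numerator vanishes to order 3).
Expand each term to order y^3: the coefficient of y^3 in -3·ln(1 + 4y) is -64 and in −cos(4y) is 0.
Lower-order terms cancel with the polynomial part, so the numerator is (-64)·y^3 + o(y^3), and the limit is (-64)/(1) = -64.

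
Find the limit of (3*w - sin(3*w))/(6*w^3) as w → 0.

3/4

Direct substitution gives 0/0.
Apply L'Hôpital: lim (3 - 3*cos(3*w))/(18*w^2), still 0/0.
Apply L'Hôpital: lim (9*sin(3*w))/(36*w), still 0/0.
After 3 applications of L'Hôpital's rule the quotient is (27*cos(3*w))/(36); substituting w = 0 gives 3/4.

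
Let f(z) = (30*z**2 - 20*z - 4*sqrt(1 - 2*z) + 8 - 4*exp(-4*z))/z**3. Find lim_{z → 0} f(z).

Substitution gives 0/0; apply L'Hôpital's rule 3 times.
After differentiating numerator and denominator 3 times the quotient is (256*e^(-4*z) + 12/(1 - 2*z)^(5/2))/(6); at z = 0 this is 134/3.

134/3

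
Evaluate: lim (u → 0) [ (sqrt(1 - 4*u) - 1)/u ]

A 0/0 form; rationalise with √(1 - 4u) + √1. This collapses the numerator to -4u, leaving -4/(√(1 - 4u) + √1) → -4/(2√1) = -2.

-2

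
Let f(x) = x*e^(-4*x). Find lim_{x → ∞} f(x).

0

Write as x^1/e^{4x}, an ∞/∞ form.
Exponential growth dominates any polynomial, so repeated L'Hôpital (or the standard result) gives 0.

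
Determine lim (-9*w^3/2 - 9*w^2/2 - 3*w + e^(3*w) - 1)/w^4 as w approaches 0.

Direct substitution gives 0/0.
Apply L'Hôpital: lim (-27*w^2/2 - 9*w + 3*e^(3*w) - 3)/(4*w^3), still 0/0.
Apply L'Hôpital: lim (-27*w + 9*e^(3*w) - 9)/(12*w^2), still 0/0.
Apply L'Hôpital: lim (27*e^(3*w) - 27)/(24*w), still 0/0.
After 4 applications of L'Hôpital's rule the quotient is (81*e^(3*w))/(24); substituting w = 0 gives 27/8.

27/8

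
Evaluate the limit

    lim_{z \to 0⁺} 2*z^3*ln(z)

0

This is a 0·(−∞) form. Rewrite as 2·ln(z) / z^(−3) and apply L'Hôpital:
the derivative quotient is 2·(1/z) / (−3·z^(−4)) = (-2/3)·z^3 → 0.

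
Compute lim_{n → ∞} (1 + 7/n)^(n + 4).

The base → 1 and the exponent → ∞: a 1^∞ form.
Take logarithms: (n + 4)·ln(1 + 7/n). Since ln(1+u) ~ u for small u, this behaves like (n)·(7/n) → 7.
So the limit is e^(7).

e^(7)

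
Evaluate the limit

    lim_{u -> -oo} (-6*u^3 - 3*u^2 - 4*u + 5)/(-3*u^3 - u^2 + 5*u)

Numerator and denominator both have degree 3.
Dividing every term by u^3, all lower-order terms vanish and the limit is the ratio of leading coefficients, -6/(-3) = 2.

2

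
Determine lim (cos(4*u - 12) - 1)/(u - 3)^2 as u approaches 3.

Direct substitution gives 0/0.
Apply L'Hôpital: lim (-4*sin(4*u - 12))/(2*u - 6), still 0/0.
After 2 applications of L'Hôpital's rule the quotient is (-16*cos(4*u - 12))/(2); substituting u = 3 gives -8.

-8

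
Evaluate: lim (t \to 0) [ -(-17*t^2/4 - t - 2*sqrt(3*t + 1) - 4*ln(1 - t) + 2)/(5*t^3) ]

49/120

Substitution gives 0/0 (the numerator vanishes to order 3).
Expand each term to order t^3: the coefficient of t^3 in -2·√(1 + 3t) is -27/8 and in -4·ln(1 - t) is 4/3.
Lower-order terms cancel with the polynomial part, so the numerator is (-49/24)·t^3 + o(t^3), and the limit is (-49/24)/(-5) = 49/120.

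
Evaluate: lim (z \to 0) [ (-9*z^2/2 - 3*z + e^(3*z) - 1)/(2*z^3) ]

Direct substitution gives 0/0.
Apply L'Hôpital: lim (-9*z + 3*e^(3*z) - 3)/(6*z^2), still 0/0.
Apply L'Hôpital: lim (9*e^(3*z) - 9)/(12*z), still 0/0.
After 3 applications of L'Hôpital's rule the quotient is (27*e^(3*z))/(12); substituting z = 0 gives 9/4.

9/4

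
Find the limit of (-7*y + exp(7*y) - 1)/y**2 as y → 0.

49/2

Direct substitution gives 0/0.
Apply L'Hôpital: lim (7*e^(7*y) - 7)/(2*y), still 0/0.
After 2 applications of L'Hôpital's rule the quotient is (49*e^(7*y))/(2); substituting y = 0 gives 49/2.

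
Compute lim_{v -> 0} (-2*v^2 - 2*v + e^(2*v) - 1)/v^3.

Direct substitution gives 0/0.
Apply L'Hôpital: lim (-4*v + 2*e^(2*v) - 2)/(3*v^2), still 0/0.
Apply L'Hôpital: lim (4*e^(2*v) - 4)/(6*v), still 0/0.
After 3 applications of L'Hôpital's rule the quotient is (8*e^(2*v))/(6); substituting v = 0 gives 4/3.

4/3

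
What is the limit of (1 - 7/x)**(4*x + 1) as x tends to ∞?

e^(-28)

Write it as [(1 - 7/x)^x]^(4) · (1 - 7/x)^(1). The bracketed term tends to e^(-7) and the second factor to 1, so the limit is e^(-28).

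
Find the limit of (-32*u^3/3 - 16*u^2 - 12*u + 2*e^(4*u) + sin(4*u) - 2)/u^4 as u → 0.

Substitution gives 0/0; apply L'Hôpital's rule 4 times.
After differentiating numerator and denominator 4 times the quotient is (512*e^(4*u) + 256*sin(4*u))/(24); at u = 0 this is 64/3.

64/3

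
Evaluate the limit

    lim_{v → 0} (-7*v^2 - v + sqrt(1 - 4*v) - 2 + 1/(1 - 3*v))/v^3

Substitution gives 0/0 (the numerator vanishes to order 3).
Expand each term to order v^3: the coefficient of v^3 in √(1 - 4v) is -4 and in 1/(1 - 3v) is 27.
Lower-order terms cancel with the polynomial part, so the numerator is (23)·v^3 + o(v^3), and the limit is (23)/(1) = 23.

23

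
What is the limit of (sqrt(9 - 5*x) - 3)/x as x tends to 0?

A 0/0 form; rationalise with √(9 - 5x) + √9. This collapses the numerator to -5x, leaving -5/(√(9 - 5x) + √9) → -5/(2√9) = -5/6.

-5/6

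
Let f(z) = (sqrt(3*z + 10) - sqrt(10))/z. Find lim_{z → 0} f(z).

3*√(10)/20

A 0/0 form; rationalise with √(10 + 3z) + √10. This collapses the numerator to 3z, leaving 3/(√(10 + 3z) + √10) → 3/(2√10) = 3*√(10)/20.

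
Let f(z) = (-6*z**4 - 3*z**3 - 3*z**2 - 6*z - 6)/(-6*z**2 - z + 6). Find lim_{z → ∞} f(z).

The numerator has higher degree (4 > 2); the quotient behaves like (-6/(-6))·z^2 for large |z|.
As z → +∞ this diverges to ∞.

∞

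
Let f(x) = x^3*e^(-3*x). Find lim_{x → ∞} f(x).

Write as x^3/e^{3x}, an ∞/∞ form.
Exponential growth dominates any polynomial, so repeated L'Hôpital (or the standard result) gives 0.

0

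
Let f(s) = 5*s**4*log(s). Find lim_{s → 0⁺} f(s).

0

This is a 0·(−∞) form. Rewrite as 5·ln(s) / s^(−4) and apply L'Hôpital:
the derivative quotient is 5·(1/s) / (−4·s^(−5)) = (-5/4)·s^4 → 0.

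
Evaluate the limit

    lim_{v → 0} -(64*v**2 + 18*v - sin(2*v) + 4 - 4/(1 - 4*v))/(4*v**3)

Substitution gives 0/0; apply L'Hôpital's rule 3 times.
After differentiating numerator and denominator 3 times the quotient is (8*cos(2*v) - 1536/(4*v - 1)^4)/(-24); at v = 0 this is 191/3.

191/3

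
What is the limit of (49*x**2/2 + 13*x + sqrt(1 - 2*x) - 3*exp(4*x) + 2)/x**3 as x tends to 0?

Substitution gives 0/0 (the numerator vanishes to order 3).
Expand each term to order x^3: the coefficient of x^3 in -3·e^(4x) is -32 and in √(1 - 2x) is -1/2.
Lower-order terms cancel with the polynomial part, so the numerator is (-65/2)·x^3 + o(x^3), and the limit is (-65/2)/(1) = -65/2.

-65/2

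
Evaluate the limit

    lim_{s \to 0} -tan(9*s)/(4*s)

Substitution gives 0/0.
Since tan(u)/u → 1 as u → 0, tan(9s)/(9s) → 1 and the limit is 9/(-4) = -9/4.

-9/4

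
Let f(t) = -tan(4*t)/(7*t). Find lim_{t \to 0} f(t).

-4/7

Substitution gives 0/0.
Since tan(u)/u → 1 as u → 0, tan(4t)/(4t) → 1 and the limit is 4/(-7) = -4/7.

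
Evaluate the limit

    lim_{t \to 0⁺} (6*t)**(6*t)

1

Base → 0⁺ and exponent → 0⁺: a 0^0 form.
Take logs: 6t·ln(6t). This is 0·(−∞); rewriting as ln(6t)/(1/(6t)) and applying L'Hôpital gives 0.
Hence the limit is e^0 = 1.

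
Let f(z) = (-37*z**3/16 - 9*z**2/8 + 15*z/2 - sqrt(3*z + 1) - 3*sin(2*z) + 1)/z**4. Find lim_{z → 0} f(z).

Substitution gives 0/0; apply L'Hôpital's rule 4 times.
After differentiating numerator and denominator 4 times the quotient is (-48*sin(2*z) + 1215/(16*(3*z + 1)^(7/2)))/(24); at z = 0 this is 405/128.

405/128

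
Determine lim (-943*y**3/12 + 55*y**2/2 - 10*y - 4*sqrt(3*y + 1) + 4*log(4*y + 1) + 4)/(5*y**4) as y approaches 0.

-7787/160

Substitution gives 0/0 (the numerator vanishes to order 4).
Expand each term to order y^4: the coefficient of y^4 in 4·ln(1 + 4y) is -256 and in -4·√(1 + 3y) is 405/32.
Lower-order terms cancel with the polynomial part, so the numerator is (-7787/32)·y^4 + o(y^4), and the limit is (-7787/32)/(5) = -7787/160.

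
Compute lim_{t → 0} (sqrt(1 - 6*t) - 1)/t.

A 0/0 form; rationalise with √(1 - 6t) + √1. This collapses the numerator to -6t, leaving -6/(√(1 - 6t) + √1) → -6/(2√1) = -3.

-3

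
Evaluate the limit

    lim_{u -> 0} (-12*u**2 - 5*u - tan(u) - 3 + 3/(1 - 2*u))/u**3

Substitution gives 0/0 (the numerator vanishes to order 3).
Expand each term to order u^3: the coefficient of u^3 in 3·1/(1 - 2u) is 24 and in −tan(u) is -1/3.
Lower-order terms cancel with the polynomial part, so the numerator is (71/3)·u^3 + o(u^3), and the limit is (71/3)/(1) = 71/3.

71/3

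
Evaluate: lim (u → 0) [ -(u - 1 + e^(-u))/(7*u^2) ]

Direct substitution gives 0/0.
Apply L'Hôpital: lim (1 - e^(-u))/(-14*u), still 0/0.
After 2 applications of L'Hôpital's rule the quotient is (e^(-u))/(-14); substituting u = 0 gives -1/14.

-1/14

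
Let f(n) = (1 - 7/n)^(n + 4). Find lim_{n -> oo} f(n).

e^(-7)

Let L be the limit and take ln: ln L = lim (n + 4)·ln(1 - 7/n) = lim (n + 4)·(-7/n + O(1/n²)) = -7.
Hence L = e^(-7).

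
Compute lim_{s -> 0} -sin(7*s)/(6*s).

Substitution gives 0/0.
Write it as (7/(-6))·sin(7s)/(7s); since sin(u)/u → 1, the limit is -7/6.

-7/6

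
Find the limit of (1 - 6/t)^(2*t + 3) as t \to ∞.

Let L be the limit and take ln: ln L = lim (2t + 3)·ln(1 - 6/t) = lim (2t + 3)·(-6/t + O(1/t²)) = -12.
Hence L = e^(-12).

e^(-12)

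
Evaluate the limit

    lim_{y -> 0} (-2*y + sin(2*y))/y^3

Direct substitution gives 0/0.
Apply L'Hôpital: lim (2*cos(2*y) - 2)/(3*y^2), still 0/0.
Apply L'Hôpital: lim (-4*sin(2*y))/(6*y), still 0/0.
After 3 applications of L'Hôpital's rule the quotient is (-8*cos(2*y))/(6); substituting y = 0 gives -4/3.

-4/3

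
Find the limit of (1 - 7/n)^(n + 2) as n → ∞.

e^(-7)

Write it as [(1 - 7/n)^n]^(1) · (1 - 7/n)^(2). The bracketed term tends to e^(-7) and the second factor to 1, so the limit is e^(-7).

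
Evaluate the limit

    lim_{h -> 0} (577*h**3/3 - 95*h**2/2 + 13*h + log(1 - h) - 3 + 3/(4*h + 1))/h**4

3071/4

Substitution gives 0/0; apply L'Hôpital's rule 4 times.
After differentiating numerator and denominator 4 times the quotient is (18432/(4*h + 1)^5 - 6/(h - 1)^4)/(24); at h = 0 this is 3071/4.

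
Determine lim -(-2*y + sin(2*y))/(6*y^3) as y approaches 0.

Direct substitution gives 0/0.
Apply L'Hôpital: lim (2*cos(2*y) - 2)/(-18*y^2), still 0/0.
Apply L'Hôpital: lim (-4*sin(2*y))/(-36*y), still 0/0.
After 3 applications of L'Hôpital's rule the quotient is (-8*cos(2*y))/(-36); substituting y = 0 gives 2/9.

2/9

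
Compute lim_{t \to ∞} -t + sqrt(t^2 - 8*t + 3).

-4

This has the form ∞ − ∞. Multiply and divide by the conjugate √(t^2 - 8*t + 3) + t.
That gives (-8t + 3) / (√(t^2 - 8*t + 3) + t).
Divide numerator and denominator by t: the limit is -8/(2·1) = -4.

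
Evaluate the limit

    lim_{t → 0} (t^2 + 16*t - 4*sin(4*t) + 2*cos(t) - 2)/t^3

Substitution gives 0/0; apply L'Hôpital's rule 3 times.
After differentiating numerator and denominator 3 times the quotient is (2*sin(t) + 256*cos(4*t))/(6); at t = 0 this is 128/3.

128/3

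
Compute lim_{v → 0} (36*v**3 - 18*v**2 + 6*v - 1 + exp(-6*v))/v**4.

54

Direct substitution gives 0/0.
Apply L'Hôpital: lim (108*v^2 - 36*v + 6 - 6*e^(-6*v))/(4*v^3), still 0/0.
Apply L'Hôpital: lim (216*v - 36 + 36*e^(-6*v))/(12*v^2), still 0/0.
Apply L'Hôpital: lim (216 - 216*e^(-6*v))/(24*v), still 0/0.
After 4 applications of L'Hôpital's rule the quotient is (1296*e^(-6*v))/(24); substituting v = 0 gives 54.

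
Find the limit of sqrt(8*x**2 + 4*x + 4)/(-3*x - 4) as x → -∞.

For large |x|, √(8*x^2 + 4*x + 4) ≈ √8·|x| and the denominator ≈ -3x.
Since x → −∞, |x| = −x, giving −√8/(-3) = 2*√(2)/3.

2*√(2)/3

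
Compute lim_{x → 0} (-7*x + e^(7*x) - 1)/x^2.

Direct substitution gives 0/0.
Apply L'Hôpital: lim (7*e^(7*x) - 7)/(2*x), still 0/0.
After 2 applications of L'Hôpital's rule the quotient is (49*e^(7*x))/(2); substituting x = 0 gives 49/2.

49/2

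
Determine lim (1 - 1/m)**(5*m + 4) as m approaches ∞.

Write it as [(1 - 1/m)^m]^(5) · (1 - 1/m)^(4). The bracketed term tends to e^(-1) and the second factor to 1, so the limit is e^(-5).

e^(-5)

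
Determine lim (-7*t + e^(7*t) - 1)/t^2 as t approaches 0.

Direct substitution gives 0/0.
Apply L'Hôpital: lim (7*e^(7*t) - 7)/(2*t), still 0/0.
After 2 applications of L'Hôpital's rule the quotient is (49*e^(7*t))/(2); substituting t = 0 gives 49/2.

49/2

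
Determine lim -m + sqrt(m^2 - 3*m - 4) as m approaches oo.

-3/2

This has the form ∞ − ∞. Multiply and divide by the conjugate √(m^2 - 3*m - 4) + m.
That gives (-3m - 4) / (√(m^2 - 3*m - 4) + m).
Divide numerator and denominator by m: the limit is -3/(2·1) = -3/2.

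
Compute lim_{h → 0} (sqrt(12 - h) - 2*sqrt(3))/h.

Substitution gives 0/0. Multiply numerator and denominator by the conjugate √(12 - h) + √12.
The numerator becomes (12 - h) − 12 = -h, so the expression simplifies to -1/(√(12 - h) + √12).
Letting h → 0 gives -1/(2√12) = -√(3)/12.

-√(3)/12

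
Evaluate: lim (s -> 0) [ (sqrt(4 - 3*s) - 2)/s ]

-3/4

A 0/0 form; rationalise with √(4 - 3s) + √4. This collapses the numerator to -3s, leaving -3/(√(4 - 3s) + √4) → -3/(2√4) = -3/4.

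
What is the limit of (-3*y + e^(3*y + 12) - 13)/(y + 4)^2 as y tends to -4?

9/2

Direct substitution gives 0/0.
Apply L'Hôpital: lim (3*e^(3*y + 12) - 3)/(2*y + 8), still 0/0.
After 2 applications of L'Hôpital's rule the quotient is (9*e^(3*y + 12))/(2); substituting y = -4 gives 9/2.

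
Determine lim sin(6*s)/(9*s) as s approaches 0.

2/3

Substitution gives 0/0.
Write it as (6/9)·sin(6s)/(6s); since sin(u)/u → 1, the limit is 2/3.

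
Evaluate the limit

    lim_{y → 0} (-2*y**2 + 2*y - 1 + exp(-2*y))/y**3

Direct substitution gives 0/0.
Apply L'Hôpital: lim (-4*y + 2 - 2*e^(-2*y))/(3*y^2), still 0/0.
Apply L'Hôpital: lim (-4 + 4*e^(-2*y))/(6*y), still 0/0.
After 3 applications of L'Hôpital's rule the quotient is (-8*e^(-2*y))/(6); substituting y = 0 gives -4/3.

-4/3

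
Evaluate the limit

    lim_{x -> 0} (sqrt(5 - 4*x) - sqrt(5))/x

-2*√(5)/5

A 0/0 form; rationalise with √(5 - 4x) + √5. This collapses the numerator to -4x, leaving -4/(√(5 - 4x) + √5) → -4/(2√5) = -2*√(5)/5.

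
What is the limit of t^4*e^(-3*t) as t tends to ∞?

0

Write as t^4/e^{3t}, an ∞/∞ form.
Exponential growth dominates any polynomial, so repeated L'Hôpital (or the standard result) gives 0.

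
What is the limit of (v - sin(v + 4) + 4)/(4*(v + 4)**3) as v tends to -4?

1/24

Direct substitution gives 0/0.
Apply L'Hôpital: lim (1 - cos(v + 4))/(12*(v + 4)^2), still 0/0.
Apply L'Hôpital: lim (sin(v + 4))/(24*v + 96), still 0/0.
After 3 applications of L'Hôpital's rule the quotient is (cos(v + 4))/(24); substituting v = -4 gives 1/24.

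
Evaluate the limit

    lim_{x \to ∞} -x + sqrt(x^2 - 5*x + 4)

-5/2

An ∞ − ∞ form. Rationalising with the conjugate, the difference becomes (-5x + 4) / (√(x^2 - 5*x + 4) + x).
For large x the denominator behaves like 2·x, so the quotient tends to -5/2 = -5/2.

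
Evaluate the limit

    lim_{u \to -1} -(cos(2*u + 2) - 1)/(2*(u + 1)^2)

1

Direct substitution gives 0/0.
Apply L'Hôpital: lim (-2*sin(2*u + 2))/(-4*u - 4), still 0/0.
After 2 applications of L'Hôpital's rule the quotient is (-4*cos(2*u + 2))/(-4); substituting u = -1 gives 1.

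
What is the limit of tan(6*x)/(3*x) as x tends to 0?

2

Substitution gives 0/0.
Since tan(u)/u → 1 as u → 0, tan(6x)/(6x) → 1 and the limit is 6/3 = 2.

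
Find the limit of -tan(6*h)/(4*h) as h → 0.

Substitution gives 0/0.
Since tan(u)/u → 1 as u → 0, tan(6h)/(6h) → 1 and the limit is 6/(-4) = -3/2.

-3/2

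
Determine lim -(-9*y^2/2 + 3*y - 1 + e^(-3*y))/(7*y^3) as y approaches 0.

9/14

Direct substitution gives 0/0.
Apply L'Hôpital: lim (-9*y + 3 - 3*e^(-3*y))/(-21*y^2), still 0/0.
Apply L'Hôpital: lim (-9 + 9*e^(-3*y))/(-42*y), still 0/0.
After 3 applications of L'Hôpital's rule the quotient is (-27*e^(-3*y))/(-42); substituting y = 0 gives 9/14.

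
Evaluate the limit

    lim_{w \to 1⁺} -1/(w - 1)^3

-∞

As w → 1⁺, (w - 1) → 0⁺, so (w - 1)^3 → 0⁺ and -1/(w - 1)^3 → -∞.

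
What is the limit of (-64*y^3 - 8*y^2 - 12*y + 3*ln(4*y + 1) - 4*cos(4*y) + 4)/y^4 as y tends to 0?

Substitution gives 0/0 (the numerator vanishes to order 4).
Expand each term to order y^4: the coefficient of y^4 in 3·ln(1 + 4y) is -192 and in -4·cos(4y) is -128/3.
Lower-order terms cancel with the polynomial part, so the numerator is (-704/3)·y^4 + o(y^4), and the limit is (-704/3)/(1) = -704/3.

-704/3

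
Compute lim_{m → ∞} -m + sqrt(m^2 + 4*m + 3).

An ∞ − ∞ form. Rationalising with the conjugate, the difference becomes (4m + 3) / (√(m^2 + 4*m + 3) + m).
For large m the denominator behaves like 2·m, so the quotient tends to 4/2 = 2.

2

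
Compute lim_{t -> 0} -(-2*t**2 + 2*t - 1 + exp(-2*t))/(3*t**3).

Direct substitution gives 0/0.
Apply L'Hôpital: lim (-4*t + 2 - 2*e^(-2*t))/(-9*t^2), still 0/0.
Apply L'Hôpital: lim (-4 + 4*e^(-2*t))/(-18*t), still 0/0.
After 3 applications of L'Hôpital's rule the quotient is (-8*e^(-2*t))/(-18); substituting t = 0 gives 4/9.

4/9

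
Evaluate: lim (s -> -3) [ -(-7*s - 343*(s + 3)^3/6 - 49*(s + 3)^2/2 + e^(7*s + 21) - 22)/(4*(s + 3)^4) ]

Direct substitution gives 0/0.
Apply L'Hôpital: lim (-49*s - 343*(s + 3)^2/2 + 7*e^(7*s + 21) - 154)/(-16*(s + 3)^3), still 0/0.
Apply L'Hôpital: lim (-343*s + 49*e^(7*s + 21) - 1078)/(-48*(s + 3)^2), still 0/0.
Apply L'Hôpital: lim (343*e^(7*s + 21) - 343)/(-96*s - 288), still 0/0.
After 4 applications of L'Hôpital's rule the quotient is (2401*e^(7*s + 21))/(-96); substituting s = -3 gives -2401/96.

-2401/96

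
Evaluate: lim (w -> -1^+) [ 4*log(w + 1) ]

-∞

As w → -1⁺, w + 1 → 0⁺ and ln(w + 1) → −∞.
Multiplying by 4 gives -∞.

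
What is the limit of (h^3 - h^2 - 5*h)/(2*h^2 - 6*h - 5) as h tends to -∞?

-∞

The numerator has higher degree (3 > 2); the quotient behaves like (1/(2))·h^1 for large |h|.
As h → −∞ this diverges to -∞.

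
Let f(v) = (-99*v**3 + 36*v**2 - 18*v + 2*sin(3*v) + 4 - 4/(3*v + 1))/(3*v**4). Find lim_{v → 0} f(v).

Substitution gives 0/0 (the numerator vanishes to order 4).
Expand each term to order v^4: the coefficient of v^4 in 2·sin(3v) is 0 and in -4·1/(1 + 3v) is -324.
Lower-order terms cancel with the polynomial part, so the numerator is (-324)·v^4 + o(v^4), and the limit is (-324)/(3) = -108.

-108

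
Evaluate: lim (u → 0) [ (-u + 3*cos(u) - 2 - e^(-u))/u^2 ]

Substitution gives 0/0 (the numerator vanishes to order 2).
Expand each term to order u^2: the coefficient of u^2 in −e^(-u) is -1/2 and in 3·cos(u) is -3/2.
Lower-order terms cancel with the polynomial part, so the numerator is (-2)·u^2 + o(u^2), and the limit is (-2)/(1) = -2.

-2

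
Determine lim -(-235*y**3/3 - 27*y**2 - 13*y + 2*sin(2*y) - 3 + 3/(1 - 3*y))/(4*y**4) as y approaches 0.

Substitution gives 0/0 (the numerator vanishes to order 4).
Expand each term to order y^4: the coefficient of y^4 in 2·sin(2y) is 0 and in 3·1/(1 - 3y) is 243.
Lower-order terms cancel with the polynomial part, so the numerator is (243)·y^4 + o(y^4), and the limit is (243)/(-4) = -243/4.

-243/4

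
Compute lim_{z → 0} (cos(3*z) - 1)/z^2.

-9/2

Direct substitution gives 0/0.
Apply L'Hôpital: lim (-3*sin(3*z))/(2*z), still 0/0.
After 2 applications of L'Hôpital's rule the quotient is (-9*cos(3*z))/(2); substituting z = 0 gives -9/2.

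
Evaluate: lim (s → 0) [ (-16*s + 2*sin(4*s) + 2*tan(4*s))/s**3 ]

Substitution gives 0/0 (the numerator vanishes to order 3).
Expand each term to order s^3: the coefficient of s^3 in 2·sin(4s) is -64/3 and in 2·tan(4s) is 128/3.
Lower-order terms cancel with the polynomial part, so the numerator is (64/3)·s^3 + o(s^3), and the limit is (64/3)/(1) = 64/3.

64/3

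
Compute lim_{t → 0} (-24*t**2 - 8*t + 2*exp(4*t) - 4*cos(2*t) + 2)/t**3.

Substitution gives 0/0; apply L'Hôpital's rule 3 times.
After differentiating numerator and denominator 3 times the quotient is (128*e^(4*t) - 32*sin(2*t))/(6); at t = 0 this is 64/3.

64/3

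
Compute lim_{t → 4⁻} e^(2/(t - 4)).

As t → 4⁻, 2/(t - 4) → −∞, so e^(2/(t - 4)) → 0.

0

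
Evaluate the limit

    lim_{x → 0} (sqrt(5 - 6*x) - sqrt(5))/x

-3*√(5)/5

A 0/0 form; rationalise with √(5 - 6x) + √5. This collapses the numerator to -6x, leaving -6/(√(5 - 6x) + √5) → -6/(2√5) = -3*√(5)/5.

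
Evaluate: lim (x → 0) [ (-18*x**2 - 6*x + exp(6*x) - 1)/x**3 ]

36

Direct substitution gives 0/0.
Apply L'Hôpital: lim (-36*x + 6*e^(6*x) - 6)/(3*x^2), still 0/0.
Apply L'Hôpital: lim (36*e^(6*x) - 36)/(6*x), still 0/0.
After 3 applications of L'Hôpital's rule the quotient is (216*e^(6*x))/(6); substituting x = 0 gives 36.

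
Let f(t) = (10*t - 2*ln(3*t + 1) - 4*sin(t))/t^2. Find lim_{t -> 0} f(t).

Substitution gives 0/0 (the numerator vanishes to order 2).
Expand each term to order t^2: the coefficient of t^2 in -2·ln(1 + 3t) is 9 and in -4·sin(t) is 0.
Lower-order terms cancel with the polynomial part, so the numerator is (9)·t^2 + o(t^2), and the limit is (9)/(1) = 9.

9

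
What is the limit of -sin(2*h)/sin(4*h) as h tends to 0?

Substitution gives 0/0.
Divide numerator and denominator by h: sin(2h)/h → 2 and sin(4h)/h → 4, so the limit is -1·2/4 = -1/2.

-1/2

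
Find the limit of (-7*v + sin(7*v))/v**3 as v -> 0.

-343/6

Direct substitution gives 0/0.
Apply L'Hôpital: lim (7*cos(7*v) - 7)/(3*v^2), still 0/0.
Apply L'Hôpital: lim (-49*sin(7*v))/(6*v), still 0/0.
After 3 applications of L'Hôpital's rule the quotient is (-343*cos(7*v))/(6); substituting v = 0 gives -343/6.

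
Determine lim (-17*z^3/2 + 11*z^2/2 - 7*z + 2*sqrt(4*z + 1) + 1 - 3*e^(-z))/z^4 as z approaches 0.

Substitution gives 0/0; apply L'Hôpital's rule 4 times.
After differentiating numerator and denominator 4 times the quotient is (-3*e^(-z) - 480/(4*z + 1)^(7/2))/(24); at z = 0 this is -161/8.

-161/8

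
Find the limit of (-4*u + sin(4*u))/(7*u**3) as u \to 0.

Direct substitution gives 0/0.
Apply L'Hôpital: lim (4*cos(4*u) - 4)/(21*u^2), still 0/0.
Apply L'Hôpital: lim (-16*sin(4*u))/(42*u), still 0/0.
After 3 applications of L'Hôpital's rule the quotient is (-64*cos(4*u))/(42); substituting u = 0 gives -32/21.

-32/21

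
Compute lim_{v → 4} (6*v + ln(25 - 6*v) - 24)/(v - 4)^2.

-18

Direct substitution gives 0/0.
Apply L'Hôpital: lim (6 - 6/(25 - 6*v))/(2*v - 8), still 0/0.
After 2 applications of L'Hôpital's rule the quotient is (-36/(25 - 6*v)^2)/(2); substituting v = 4 gives -18.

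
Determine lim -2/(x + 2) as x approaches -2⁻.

∞

As x → -2⁻, (x + 2) → 0⁻, so (x + 2)^1 → 0⁻ and -2/(x + 2)^1 → ∞.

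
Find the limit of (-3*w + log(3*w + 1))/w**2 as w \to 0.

-9/2

Direct substitution gives 0/0.
Apply L'Hôpital: lim (-3 + 3/(3*w + 1))/(2*w), still 0/0.
After 2 applications of L'Hôpital's rule the quotient is (-9/(3*w + 1)^2)/(2); substituting w = 0 gives -9/2.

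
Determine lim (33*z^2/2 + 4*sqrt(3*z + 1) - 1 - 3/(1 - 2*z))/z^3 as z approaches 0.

-69/4

Substitution gives 0/0; apply L'Hôpital's rule 3 times.
After differentiating numerator and denominator 3 times the quotient is (81/(2*(3*z + 1)^(5/2)) - 144/(2*z - 1)^4)/(6); at z = 0 this is -69/4.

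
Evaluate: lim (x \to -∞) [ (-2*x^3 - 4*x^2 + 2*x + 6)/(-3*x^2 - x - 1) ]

The numerator has higher degree (3 > 2); the quotient behaves like (-2/(-3))·x^1 for large |x|.
As x → −∞ this diverges to -∞.

-∞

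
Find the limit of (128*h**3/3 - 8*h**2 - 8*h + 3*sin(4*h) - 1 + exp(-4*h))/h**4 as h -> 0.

32/3

Substitution gives 0/0; apply L'Hôpital's rule 4 times.
After differentiating numerator and denominator 4 times the quotient is (768*sin(4*h) + 256*e^(-4*h))/(24); at h = 0 this is 32/3.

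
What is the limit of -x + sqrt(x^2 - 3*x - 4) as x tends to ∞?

This has the form ∞ − ∞. Multiply and divide by the conjugate √(x^2 - 3*x - 4) + x.
That gives (-3x - 4) / (√(x^2 - 3*x - 4) + x).
Divide numerator and denominator by x: the limit is -3/(2·1) = -3/2.

-3/2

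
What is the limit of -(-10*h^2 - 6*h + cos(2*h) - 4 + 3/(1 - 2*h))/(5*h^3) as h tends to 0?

-24/5

Substitution gives 0/0 (the numerator vanishes to order 3).
Expand each term to order h^3: the coefficient of h^3 in 3·1/(1 - 2h) is 24 and in cos(2h) is 0.
Lower-order terms cancel with the polynomial part, so the numerator is (24)·h^3 + o(h^3), and the limit is (24)/(-5) = -24/5.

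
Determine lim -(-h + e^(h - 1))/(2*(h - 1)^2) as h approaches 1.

-1/4

Direct substitution gives 0/0.
Apply L'Hôpital: lim (e^(h - 1) - 1)/(4 - 4*h), still 0/0.
After 2 applications of L'Hôpital's rule the quotient is (e^(h - 1))/(-4); substituting h = 1 gives -1/4.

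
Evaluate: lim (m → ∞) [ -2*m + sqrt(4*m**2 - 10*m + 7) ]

-5/2

This has the form ∞ − ∞. Multiply and divide by the conjugate √(4*m^2 - 10*m + 7) + 2m.
That gives (-10m + 7) / (√(4*m^2 - 10*m + 7) + 2m).
Divide numerator and denominator by m: the limit is -10/(2·2) = -5/2.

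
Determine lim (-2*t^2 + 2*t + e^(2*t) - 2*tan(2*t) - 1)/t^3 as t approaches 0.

Substitution gives 0/0 (the numerator vanishes to order 3).
Expand each term to order t^3: the coefficient of t^3 in -2·tan(2t) is -16/3 and in e^(2t) is 4/3.
Lower-order terms cancel with the polynomial part, so the numerator is (-4)·t^3 + o(t^3), and the limit is (-4)/(1) = -4.

-4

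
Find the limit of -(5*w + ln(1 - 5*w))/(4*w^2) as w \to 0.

Direct substitution gives 0/0.
Apply L'Hôpital: lim (5 - 5/(1 - 5*w))/(-8*w), still 0/0.
After 2 applications of L'Hôpital's rule the quotient is (-25/(1 - 5*w)^2)/(-8); substituting w = 0 gives 25/8.

25/8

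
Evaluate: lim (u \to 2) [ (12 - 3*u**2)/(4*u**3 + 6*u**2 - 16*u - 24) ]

Since u = 2 makes numerator and denominator zero, (u - 2) divides both.
Cancelling it gives (-3*u - 6)/(4*u^2 + 14*u + 12); now plug in u = 2 to get -3/14.

-3/14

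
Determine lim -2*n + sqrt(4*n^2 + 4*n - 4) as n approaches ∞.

An ∞ − ∞ form. Rationalising with the conjugate, the difference becomes (4n - 4) / (√(4*n^2 + 4*n - 4) + 2n).
For large n the denominator behaves like 2·2n, so the quotient tends to 4/4 = 1.

1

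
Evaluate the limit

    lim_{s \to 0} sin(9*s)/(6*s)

3/2

Substitution gives 0/0.
Write it as (9/6)·sin(9s)/(9s); since sin(u)/u → 1, the limit is 3/2.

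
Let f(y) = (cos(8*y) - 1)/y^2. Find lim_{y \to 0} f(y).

Direct substitution gives 0/0.
Apply L'Hôpital: lim (-8*sin(8*y))/(2*y), still 0/0.
After 2 applications of L'Hôpital's rule the quotient is (-64*cos(8*y))/(2); substituting y = 0 gives -32.

-32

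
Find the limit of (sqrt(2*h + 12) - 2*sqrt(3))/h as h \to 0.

Substitution gives 0/0. Multiply numerator and denominator by the conjugate √(12 + 2h) + √12.
The numerator becomes (12 + 2h) − 12 = 2h, so the expression simplifies to 2/(√(12 + 2h) + √12).
Letting h → 0 gives 2/(2√12) = √(3)/6.

√(3)/6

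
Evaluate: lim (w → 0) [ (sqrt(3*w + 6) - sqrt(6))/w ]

Substitution gives 0/0. Multiply numerator and denominator by the conjugate √(6 + 3w) + √6.
The numerator becomes (6 + 3w) − 6 = 3w, so the expression simplifies to 3/(√(6 + 3w) + √6).
Letting w → 0 gives 3/(2√6) = √(6)/4.

√(6)/4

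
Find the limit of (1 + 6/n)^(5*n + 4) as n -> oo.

e^(30)

The base → 1 and the exponent → ∞: a 1^∞ form.
Take logarithms: (5n + 4)·ln(1 + 6/n). Since ln(1+u) ~ u for small u, this behaves like (5n)·(6/n) → 30.
So the limit is e^(30).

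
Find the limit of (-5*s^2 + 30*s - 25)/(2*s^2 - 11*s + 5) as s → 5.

At s = 5 both the top and bottom vanish — a removable singularity. Factoring out (s - 5) from each leaves (5 - 5*s)/(2*s - 1), which at s = 5 equals -20/9.

-20/9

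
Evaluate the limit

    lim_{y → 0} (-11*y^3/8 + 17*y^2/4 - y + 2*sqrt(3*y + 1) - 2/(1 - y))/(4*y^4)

-533/256

Substitution gives 0/0 (the numerator vanishes to order 4).
Expand each term to order y^4: the coefficient of y^4 in 2·√(1 + 3y) is -405/64 and in -2·1/(1 - y) is -2.
Lower-order terms cancel with the polynomial part, so the numerator is (-533/64)·y^4 + o(y^4), and the limit is (-533/64)/(4) = -533/256.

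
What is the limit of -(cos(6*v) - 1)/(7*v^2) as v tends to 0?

Direct substitution gives 0/0.
Apply L'Hôpital: lim (-6*sin(6*v))/(-14*v), still 0/0.
After 2 applications of L'Hôpital's rule the quotient is (-36*cos(6*v))/(-14); substituting v = 0 gives 18/7.

18/7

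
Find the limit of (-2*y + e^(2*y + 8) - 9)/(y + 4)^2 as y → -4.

Direct substitution gives 0/0.
Apply L'Hôpital: lim (2*e^(2*y + 8) - 2)/(2*y + 8), still 0/0.
After 2 applications of L'Hôpital's rule the quotient is (4*e^(2*y + 8))/(2); substituting y = -4 gives 2.

2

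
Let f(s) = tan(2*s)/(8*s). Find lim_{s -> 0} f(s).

1/4

Substitution gives 0/0.
Since tan(u)/u → 1 as u → 0, tan(2s)/(2s) → 1 and the limit is 2/8 = 1/4.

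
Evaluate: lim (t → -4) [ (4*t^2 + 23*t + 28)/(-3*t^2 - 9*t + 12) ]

-3/5

Since t = -4 makes numerator and denominator zero, (t + 4) divides both.
Cancelling it gives (4*t + 7)/(3 - 3*t); now plug in t = -4 to get -3/5.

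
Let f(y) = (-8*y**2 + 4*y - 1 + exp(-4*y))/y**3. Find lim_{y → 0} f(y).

Direct substitution gives 0/0.
Apply L'Hôpital: lim (-16*y + 4 - 4*e^(-4*y))/(3*y^2), still 0/0.
Apply L'Hôpital: lim (-16 + 16*e^(-4*y))/(6*y), still 0/0.
After 3 applications of L'Hôpital's rule the quotient is (-64*e^(-4*y))/(6); substituting y = 0 gives -32/3.

-32/3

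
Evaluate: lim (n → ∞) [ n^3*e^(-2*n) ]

0

Write as n^3/e^{2n}, an ∞/∞ form.
Exponential growth dominates any polynomial, so repeated L'Hôpital (or the standard result) gives 0.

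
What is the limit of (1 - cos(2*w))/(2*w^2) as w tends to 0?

Substitution gives 0/0.
Use (1 − cos u)/u² → 1/2 with u = 2w: the limit is 2²/(2·2) = 1.

1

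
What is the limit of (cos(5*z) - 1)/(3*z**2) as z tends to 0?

-25/6

Direct substitution gives 0/0.
Apply L'Hôpital: lim (-5*sin(5*z))/(6*z), still 0/0.
After 2 applications of L'Hôpital's rule the quotient is (-25*cos(5*z))/(6); substituting z = 0 gives -25/6.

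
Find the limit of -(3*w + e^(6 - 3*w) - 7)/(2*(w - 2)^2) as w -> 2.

-9/4

Direct substitution gives 0/0.
Apply L'Hôpital: lim (3 - 3*e^(6 - 3*w))/(8 - 4*w), still 0/0.
After 2 applications of L'Hôpital's rule the quotient is (9*e^(6 - 3*w))/(-4); substituting w = 2 gives -9/4.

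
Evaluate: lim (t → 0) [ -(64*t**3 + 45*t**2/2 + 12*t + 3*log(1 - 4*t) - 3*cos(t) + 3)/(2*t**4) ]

1537/16

Substitution gives 0/0; apply L'Hôpital's rule 4 times.
After differentiating numerator and denominator 4 times the quotient is (-3*cos(t) - 4608/(4*t - 1)^4)/(-48); at t = 0 this is 1537/16.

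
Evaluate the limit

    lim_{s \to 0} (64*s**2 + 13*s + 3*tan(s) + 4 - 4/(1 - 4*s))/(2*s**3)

Substitution gives 0/0; apply L'Hôpital's rule 3 times.
After differentiating numerator and denominator 3 times the quotient is (18*tan(s)^2/cos(s)^2 + 6/cos(s)^2 - 1536/(4*s - 1)^4)/(12); at s = 0 this is -255/2.

-255/2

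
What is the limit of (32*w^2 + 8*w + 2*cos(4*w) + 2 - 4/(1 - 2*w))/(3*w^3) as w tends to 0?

Substitution gives 0/0; apply L'Hôpital's rule 3 times.
After differentiating numerator and denominator 3 times the quotient is (128*sin(4*w) - 192/(2*w - 1)^4)/(18); at w = 0 this is -32/3.

-32/3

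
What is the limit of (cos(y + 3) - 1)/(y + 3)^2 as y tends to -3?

Direct substitution gives 0/0.
Apply L'Hôpital: lim (-sin(y + 3))/(2*y + 6), still 0/0.
After 2 applications of L'Hôpital's rule the quotient is (-cos(y + 3))/(2); substituting y = -3 gives -1/2.

-1/2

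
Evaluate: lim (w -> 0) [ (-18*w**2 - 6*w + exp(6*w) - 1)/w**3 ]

36

Direct substitution gives 0/0.
Apply L'Hôpital: lim (-36*w + 6*e^(6*w) - 6)/(3*w^2), still 0/0.
Apply L'Hôpital: lim (36*e^(6*w) - 36)/(6*w), still 0/0.
After 3 applications of L'Hôpital's rule the quotient is (216*e^(6*w))/(6); substituting w = 0 gives 36.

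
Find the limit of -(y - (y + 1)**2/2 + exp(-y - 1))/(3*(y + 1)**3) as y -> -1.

1/18

Direct substitution gives 0/0.
Apply L'Hôpital: lim (-y - e^(-y - 1))/(-9*(y + 1)^2), still 0/0.
Apply L'Hôpital: lim (e^(-y - 1) - 1)/(-18*y - 18), still 0/0.
After 3 applications of L'Hôpital's rule the quotient is (-e^(-y - 1))/(-18); substituting y = -1 gives 1/18.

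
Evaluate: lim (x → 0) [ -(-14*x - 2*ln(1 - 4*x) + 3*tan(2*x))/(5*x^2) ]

Substitution gives 0/0; apply L'Hôpital's rule 2 times.
After differentiating numerator and denominator 2 times the quotient is (24*tan(2*x)/cos(2*x)^2 + 32/(4*x - 1)^2)/(-10); at x = 0 this is -16/5.

-16/5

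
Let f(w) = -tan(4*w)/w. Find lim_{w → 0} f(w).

-4

Substitution gives 0/0.
Since tan(u)/u → 1 as u → 0, tan(4w)/(4w) → 1 and the limit is 4/(-1) = -4.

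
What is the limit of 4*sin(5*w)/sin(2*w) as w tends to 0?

Substitution gives 0/0.
Divide numerator and denominator by w: sin(5w)/w → 5 and sin(2w)/w → 2, so the limit is 4·5/2 = 10.

10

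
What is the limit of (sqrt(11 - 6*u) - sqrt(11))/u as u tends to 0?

A 0/0 form; rationalise with √(11 - 6u) + √11. This collapses the numerator to -6u, leaving -6/(√(11 - 6u) + √11) → -6/(2√11) = -3*√(11)/11.

-3*√(11)/11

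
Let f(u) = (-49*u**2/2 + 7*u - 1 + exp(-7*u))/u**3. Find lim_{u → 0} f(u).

Direct substitution gives 0/0.
Apply L'Hôpital: lim (-49*u + 7 - 7*e^(-7*u))/(3*u^2), still 0/0.
Apply L'Hôpital: lim (-49 + 49*e^(-7*u))/(6*u), still 0/0.
After 3 applications of L'Hôpital's rule the quotient is (-343*e^(-7*u))/(6); substituting u = 0 gives -343/6.

-343/6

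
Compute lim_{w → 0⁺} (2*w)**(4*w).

Base → 0⁺ and exponent → 0⁺: a 0^0 form.
Take logs: 4w·ln(2w). This is 0·(−∞); rewriting as ln(2w)/(1/(4w)) and applying L'Hôpital gives 0.
Hence the limit is e^0 = 1.

1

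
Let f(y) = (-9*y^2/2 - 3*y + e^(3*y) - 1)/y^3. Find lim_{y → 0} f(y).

9/2

Direct substitution gives 0/0.
Apply L'Hôpital: lim (-9*y + 3*e^(3*y) - 3)/(3*y^2), still 0/0.
Apply L'Hôpital: lim (9*e^(3*y) - 9)/(6*y), still 0/0.
After 3 applications of L'Hôpital's rule the quotient is (27*e^(3*y))/(6); substituting y = 0 gives 9/2.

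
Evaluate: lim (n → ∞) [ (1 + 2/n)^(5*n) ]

The base → 1 and the exponent → ∞: a 1^∞ form.
Take logarithms: (5n)·ln(1 + 2/n). Since ln(1+u) ~ u for small u, this behaves like (5n)·(2/n) → 10.
So the limit is e^(10).

e^(10)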